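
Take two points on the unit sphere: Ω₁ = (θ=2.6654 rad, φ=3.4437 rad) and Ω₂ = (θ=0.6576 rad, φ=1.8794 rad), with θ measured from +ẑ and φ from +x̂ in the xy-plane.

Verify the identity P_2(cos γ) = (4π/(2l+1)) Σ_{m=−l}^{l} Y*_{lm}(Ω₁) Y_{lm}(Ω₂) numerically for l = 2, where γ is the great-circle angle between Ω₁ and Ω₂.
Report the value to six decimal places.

Term-by-term m-sum for l=2 (normalisation 4π/5 = 2.513274):
  m=-2: 0.06680 + 0.04611j × -0.11768 + 0.08352j = -0.01171 + 0.00015j  (running Σ = -0.01171 + 0.00015j)
  m=-1: 0.30048 + 0.09364j × -0.11351 - 0.35607j = -0.00076 - 0.11762j  (running Σ = -0.01248 - 0.11747j)
  m=0: 0.43196 + 0.00000j × 0.27730 + 0.00000j = 0.11978 + 0.00000j  (running Σ = 0.10731 - 0.11747j)
  m=1: -0.30048 + 0.09364j × 0.11351 - 0.35607j = -0.00076 + 0.11762j  (running Σ = 0.10654 + 0.00015j)
  m=2: 0.06680 - 0.04611j × -0.11768 - 0.08352j = -0.01171 - 0.00015j  (running Σ = 0.09483 + 0.00000j)
Total Σ_m = 0.09483 + 0.00000j. Multiply by 2.513274: 0.23834 + 0.00000j. P_2(cos γ) = 0.238340

0.238340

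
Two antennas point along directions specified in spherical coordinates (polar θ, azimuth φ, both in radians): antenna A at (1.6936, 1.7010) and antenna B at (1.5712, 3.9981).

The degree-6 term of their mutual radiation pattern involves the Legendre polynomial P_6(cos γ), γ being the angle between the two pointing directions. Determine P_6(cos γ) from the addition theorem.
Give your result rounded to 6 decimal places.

0.006729

Addition theorem: P_6(cos γ) = (4π/13) Σ_m Y*_{lm}(Ω₁) Y_{lm}(Ω₂), m = −6…6:
  m=-6: -0.327805-0.325079i × +0.199914+0.439778i = +0.077430-0.209149i  (running Σ = +0.077430-0.209149i)
  m=-5: +0.119616-0.157015i × -0.000282+0.000614i = +0.000063+0.000118i  (running Σ = +0.077492-0.209031i)
  m=-4: -0.250700-0.143812i × +0.342445-0.100119i = -0.100249-0.024148i  (running Σ = -0.022757-0.233180i)
  m=-3: +0.084198-0.204478i × +0.000663+0.000427i = +0.000143-0.000100i  (running Σ = -0.022614-0.233279i)
  m=-2: -0.228569-0.060904i × -0.046164-0.322406i = -0.009084+0.076504i  (running Σ = -0.031698-0.156776i)
  m=-1: +0.029635-0.226319i × +0.000545-0.000628i = -0.000126-0.000142i  (running Σ = -0.031824-0.156918i)
  m=0: -0.222149-0.000000i × -0.317845+0.000000i = +0.070609+0.000000i  (running Σ = +0.038785-0.156918i)
  m=1: -0.029635-0.226319i × -0.000545-0.000628i = -0.000126+0.000142i  (running Σ = +0.038659-0.156776i)
  m=2: -0.228569+0.060904i × -0.046164+0.322406i = -0.009084-0.076504i  (running Σ = +0.029575-0.233279i)
  m=3: -0.084198-0.204478i × -0.000663+0.000427i = +0.000143+0.000100i  (running Σ = +0.029718-0.233180i)
  m=4: -0.250700+0.143812i × +0.342445+0.100119i = -0.100249+0.024148i  (running Σ = -0.070531-0.209031i)
  m=5: -0.119616-0.157015i × +0.000282+0.000614i = +0.000063-0.000118i  (running Σ = -0.070468-0.209149i)
  m=6: -0.327805+0.325079i × +0.199914-0.439778i = +0.077430+0.209149i  (running Σ = +0.006961+0.000000i)
Σ over m = +0.006961+0.000000i; ×(4π/13) → +0.006729+0.000000i. Real part: 0.006729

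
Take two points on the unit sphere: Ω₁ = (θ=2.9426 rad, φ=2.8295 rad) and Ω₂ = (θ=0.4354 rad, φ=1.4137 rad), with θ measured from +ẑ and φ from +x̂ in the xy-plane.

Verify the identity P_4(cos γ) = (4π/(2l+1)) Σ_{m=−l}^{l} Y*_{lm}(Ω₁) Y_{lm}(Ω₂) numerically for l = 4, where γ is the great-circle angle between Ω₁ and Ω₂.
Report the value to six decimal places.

Expand P_4 via completeness: Σ_{m} conj(Y_{4,m}) at Ω₁ times Y_{4,m} at Ω₂ —
  [-4]  conj(Y_{4,-4})(Ω₁) = (0.000214, -0.000641) ; Y_{4,-4}(Ω₂) = (0.011329, 0.008232) ; Δ = (0.000008, -0.000005)
  [-3]  conj(Y_{4,-3})(Ω₁) = (0.005619, -0.007634) ; Y_{4,-3}(Ω₂) = (-0.038662, 0.075868) ; Δ = (0.000362, 0.000721)
  [-2]  conj(Y_{4,-2})(Ω₁) = (0.060744, -0.043751) ; Y_{4,-2}(Ω₂) = (-0.269100, -0.087446) ; Δ = (-0.020172, 0.006461)
  [-1]  conj(Y_{4,-1})(Ω₁) = (0.325121, -0.104896) ; Y_{4,-1}(Ω₂) = (0.077973, -0.492250) ; Δ = (-0.026284, -0.168220)
  [+0]  conj(Y_{4,0})(Ω₁) = (0.686582, -0.000000) ; Y_{4,0}(Ω₂) = (0.210714, 0.000000) ; Δ = (0.144673, 0.000000)
  [+1]  conj(Y_{4,1})(Ω₁) = (-0.325121, -0.104896) ; Y_{4,1}(Ω₂) = (-0.077973, -0.492250) ; Δ = (-0.026284, 0.168220)
  [+2]  conj(Y_{4,2})(Ω₁) = (0.060744, 0.043751) ; Y_{4,2}(Ω₂) = (-0.269100, 0.087446) ; Δ = (-0.020172, -0.006461)
  [+3]  conj(Y_{4,3})(Ω₁) = (-0.005619, -0.007634) ; Y_{4,3}(Ω₂) = (0.038662, 0.075868) ; Δ = (0.000362, -0.000721)
  [+4]  conj(Y_{4,4})(Ω₁) = (0.000214, 0.000641) ; Y_{4,4}(Ω₂) = (0.011329, -0.008232) ; Δ = (0.000008, 0.000005)
Σ over m = (0.052499, -0.000000); ×(4π/9) → (0.073303, -0.000000). Real part: 0.073303

0.073303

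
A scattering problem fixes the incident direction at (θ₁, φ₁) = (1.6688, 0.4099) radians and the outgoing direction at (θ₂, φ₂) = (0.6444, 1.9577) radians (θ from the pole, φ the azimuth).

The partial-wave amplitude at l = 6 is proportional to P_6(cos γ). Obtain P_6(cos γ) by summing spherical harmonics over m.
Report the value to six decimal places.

Summing Y*_{l m}(θ₁,φ₁)·Y_{l m}(θ₂,φ₂) over m ∈ [−6, 6]; prefactor 4π/(2·6+1) = 0.966644:
  term(m=-6) = (-0.010553, -0.001465)   from Y*(Ω₁)=(-0.364299, 0.295918), Y(Ω₂)=(0.015484, 0.016601)
  term(m=-5) = (-0.001919, 0.016619)   from Y*(Ω₁)=(0.073632, -0.141883), Y(Ω₂)=(-0.097810, 0.037232)
  term(m=-4) = (-0.087361, -0.008059)   from Y*(Ω₁)=(0.021527, -0.312383), Y(Ω₂)=(0.006495, -0.280107)
  term(m=-3) = (-0.005704, 0.082547)   from Y*(Ω₁)=(0.060834, 0.171377), Y(Ω₂)=(0.417275, 0.181403)
  term(m=-2) = (-0.093624, -0.004309)   from Y*(Ω₁)=(0.182849, 0.195883), Y(Ω₂)=(-0.250169, 0.244436)
  term(m=-1) = (0.000597, -0.025960)   from Y*(Ω₁)=(-0.173512, -0.075393), Y(Ω₂)=(0.051790, 0.127112)
  term(m=+0) = (0.101719, 0.000000)   from Y*(Ω₁)=(-0.255764, -0.000000), Y(Ω₂)=(-0.397705, 0.000000)
  term(m=+1) = (0.000597, 0.025960)   from Y*(Ω₁)=(0.173512, -0.075393), Y(Ω₂)=(-0.051790, 0.127112)
  term(m=+2) = (-0.093624, 0.004309)   from Y*(Ω₁)=(0.182849, -0.195883), Y(Ω₂)=(-0.250169, -0.244436)
  term(m=+3) = (-0.005704, -0.082547)   from Y*(Ω₁)=(-0.060834, 0.171377), Y(Ω₂)=(-0.417275, 0.181403)
  term(m=+4) = (-0.087361, 0.008059)   from Y*(Ω₁)=(0.021527, 0.312383), Y(Ω₂)=(0.006495, 0.280107)
  term(m=+5) = (-0.001919, -0.016619)   from Y*(Ω₁)=(-0.073632, -0.141883), Y(Ω₂)=(0.097810, 0.037232)
  term(m=+6) = (-0.010553, 0.001465)   from Y*(Ω₁)=(-0.364299, -0.295918), Y(Ω₂)=(0.015484, -0.016601)
Accumulated sum (-0.295410, -0.000000); after 4π/(2l+1) scaling, (-0.285556, -0.000000) ⇒ P_6 = -0.285556

-0.285556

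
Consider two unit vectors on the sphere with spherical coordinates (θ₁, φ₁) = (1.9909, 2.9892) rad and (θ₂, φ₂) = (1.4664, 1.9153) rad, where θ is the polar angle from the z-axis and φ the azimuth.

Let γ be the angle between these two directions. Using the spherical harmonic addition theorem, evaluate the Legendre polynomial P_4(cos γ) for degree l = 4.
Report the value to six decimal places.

Summing Y*_{l m}(θ₁,φ₁)·Y_{l m}(θ₂,φ₂) over m ∈ [−4, 4]; prefactor 4π/(2·4+1) = 1.396263:
  m=-4: +0.252159-0.176078i × +0.082953-0.424953i = -0.053907-0.121762i  (running Σ = -0.053907-0.121762i)
  m=-3: +0.348669-0.171524i × +0.110235+0.065672i = +0.049700+0.003990i  (running Σ = -0.004208-0.117772i)
  m=-2: +0.043740-0.013760i × +0.235993-0.194380i = +0.007648-0.011749i  (running Σ = +0.003440-0.129522i)
  m=-1: -0.319632+0.049090i × +0.048418+0.134941i = -0.022100-0.040755i  (running Σ = -0.018660-0.170276i)
  m=0: -0.108101-0.000000i × +0.283331+0.000000i = -0.030628-0.000000i  (running Σ = -0.049289-0.170276i)
  m=1: +0.319632+0.049090i × -0.048418+0.134941i = -0.022100+0.040755i  (running Σ = -0.071389-0.129522i)
  m=2: +0.043740+0.013760i × +0.235993+0.194380i = +0.007648+0.011749i  (running Σ = -0.063742-0.117772i)
  m=3: -0.348669-0.171524i × -0.110235+0.065672i = +0.049700-0.003990i  (running Σ = -0.014042-0.121762i)
  m=4: +0.252159+0.176078i × +0.082953+0.424953i = -0.053907+0.121762i  (running Σ = -0.067949+0.000000i)
Total Σ_m = -0.067949+0.000000i. Multiply by 1.396263: -0.094875+0.000000i. P_4(cos γ) = -0.094875

-0.094875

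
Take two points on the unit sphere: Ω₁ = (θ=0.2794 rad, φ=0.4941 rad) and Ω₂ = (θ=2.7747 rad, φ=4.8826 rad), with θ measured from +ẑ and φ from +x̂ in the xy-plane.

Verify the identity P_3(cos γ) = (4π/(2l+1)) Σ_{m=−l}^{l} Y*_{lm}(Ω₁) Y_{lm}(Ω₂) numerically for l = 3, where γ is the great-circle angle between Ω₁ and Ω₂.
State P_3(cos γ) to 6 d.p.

-0.609582

Addition theorem: P_3(cos γ) = (4π/7) Σ_m Y*_{lm}(Ω₁) Y_{lm}(Ω₂), m = −3…3:
  m=-3: Y*=0.00077 + 0.00872j  Y=-0.00941 - 0.01680j  product 0.00014 - 0.00010j
  m=-2: Y*=0.04111 + 0.06239j  Y=0.11571 - 0.04099j  product 0.00731 + 0.00553j
  m=-1: Y*=0.28403 + 0.15300j  Y=0.06592 + 0.38351j  product -0.03995 + 0.11901j
  m=+0: Y*=0.58101 + 0.00000j  Y=-0.47256 + 0.00000j  product -0.27456 + 0.00000j
  m=+1: Y*=-0.28403 + 0.15300j  Y=-0.06592 + 0.38351j  product -0.03995 - 0.11901j
  m=+2: Y*=0.04111 - 0.06239j  Y=0.11571 + 0.04099j  product 0.00731 - 0.00553j
  m=+3: Y*=-0.00077 + 0.00872j  Y=0.00941 - 0.01680j  product 0.00014 + 0.00010j
Total Σ_m = -0.33956 - 0.00000j. Multiply by 1.795196: -0.60958 - 0.00000j. P_3(cos γ) = -0.609582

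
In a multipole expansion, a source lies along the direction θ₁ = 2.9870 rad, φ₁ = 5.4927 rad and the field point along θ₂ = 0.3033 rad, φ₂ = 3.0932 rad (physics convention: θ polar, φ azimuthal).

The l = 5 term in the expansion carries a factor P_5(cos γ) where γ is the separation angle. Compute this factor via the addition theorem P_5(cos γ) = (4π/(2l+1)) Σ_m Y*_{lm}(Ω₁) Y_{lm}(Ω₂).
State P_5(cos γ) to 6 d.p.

-0.680295

Term-by-term m-sum for l=5 (normalisation 4π/11 = 1.142397):
  [-5]  conj(Y_{5,-5})(Ω₁) = -0.00003 + 0.00003j ; Y_{5,-5}(Ω₂) = -0.00107 - 0.00026j ; Δ = 0.00000 - 0.00000j
  [-4]  conj(Y_{5,-4})(Ω₁) = 0.00082 - 0.00002j ; Y_{5,-4}(Ω₂) = 0.01094 + 0.00214j ; Δ = 0.00001 + 0.00000j
  [-3]  conj(Y_{5,-3})(Ω₁) = -0.00706 - 0.00685j ; Y_{5,-3}(Ω₂) = -0.06564 - 0.00960j ; Δ = 0.00040 + 0.00052j
  [-2]  conj(Y_{5,-2})(Ω₁) = 0.00078 + 0.07658j ; Y_{5,-2}(Ω₂) = 0.24878 + 0.02415j ; Δ = -0.00166 + 0.01907j
  [-1]  conj(Y_{5,-1})(Ω₁) = 0.25493 - 0.25754j ; Y_{5,-1}(Ω₂) = -0.54169 - 0.02623j ; Δ = -0.14485 + 0.13282j
  [+0]  conj(Y_{5,0})(Ω₁) = -0.77511 + 0.00000j ; Y_{5,0}(Ω₂) = 0.39130 + 0.00000j ; Δ = -0.30330 + 0.00000j
  [+1]  conj(Y_{5,1})(Ω₁) = -0.25493 - 0.25754j ; Y_{5,1}(Ω₂) = 0.54169 - 0.02623j ; Δ = -0.14485 - 0.13282j
  [+2]  conj(Y_{5,2})(Ω₁) = 0.00078 - 0.07658j ; Y_{5,2}(Ω₂) = 0.24878 - 0.02415j ; Δ = -0.00166 - 0.01907j
  [+3]  conj(Y_{5,3})(Ω₁) = 0.00706 - 0.00685j ; Y_{5,3}(Ω₂) = 0.06564 - 0.00960j ; Δ = 0.00040 - 0.00052j
  [+4]  conj(Y_{5,4})(Ω₁) = 0.00082 + 0.00002j ; Y_{5,4}(Ω₂) = 0.01094 - 0.00214j ; Δ = 0.00001 - 0.00000j
  [+5]  conj(Y_{5,5})(Ω₁) = 0.00003 + 0.00003j ; Y_{5,5}(Ω₂) = 0.00107 - 0.00026j ; Δ = 0.00000 + 0.00000j
Total Σ_m = -0.59550 + 0.00000j. Multiply by 1.142397: -0.68029 + 0.00000j. P_5(cos γ) = -0.680295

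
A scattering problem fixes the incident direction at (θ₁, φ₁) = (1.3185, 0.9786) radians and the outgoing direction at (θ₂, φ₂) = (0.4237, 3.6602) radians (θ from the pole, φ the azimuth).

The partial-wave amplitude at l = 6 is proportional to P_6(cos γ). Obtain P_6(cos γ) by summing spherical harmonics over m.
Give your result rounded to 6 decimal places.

Expand P_6 via completeness: Σ_{m} conj(Y_{6,m}) at Ω₁ times Y_{6,m} at Ω₂ —
  [-6]  conj(Y_{6,-6})(Ω₁) = 0.36502 - 0.15934j ; Y_{6,-6}(Ω₂) = -0.00233 - 0.00007j ; Δ = -0.00086 + 0.00035j
  [-5]  conj(Y_{6,-5})(Ω₁) = 0.06389 - 0.34989j ; Y_{6,-5}(Ω₂) = 0.01529 + 0.00934j ; Δ = 0.00425 - 0.00475j
  [-4]  conj(Y_{6,-4})(Ω₁) = 0.07065 + 0.06889j ; Y_{6,-4}(Ω₂) = -0.04005 - 0.07268j ; Δ = 0.00218 - 0.00789j
  [-3]  conj(Y_{6,-3})(Ω₁) = 0.33452 - 0.06983j ; Y_{6,-3}(Ω₂) = -0.00379 + 0.25337j ; Δ = 0.01642 + 0.08502j
  [-2]  conj(Y_{6,-2})(Ω₁) = -0.00075 + 0.00183j ; Y_{6,-2}(Ω₂) = 0.24723 - 0.41851j ; Δ = 0.00058 + 0.00077j
  [-1]  conj(Y_{6,-1})(Ω₁) = 0.18114 + 0.26926j ; Y_{6,-1}(Ω₂) = -0.38321 + 0.21870j ; Δ = -0.12830 - 0.06357j
  [+0]  conj(Y_{6,0})(Ω₁) = 0.02388 + 0.00000j ; Y_{6,0}(Ω₂) = -0.17246 + 0.00000j ; Δ = -0.00412 + 0.00000j
  [+1]  conj(Y_{6,1})(Ω₁) = -0.18114 + 0.26926j ; Y_{6,1}(Ω₂) = 0.38321 + 0.21870j ; Δ = -0.12830 + 0.06357j
  [+2]  conj(Y_{6,2})(Ω₁) = -0.00075 - 0.00183j ; Y_{6,2}(Ω₂) = 0.24723 + 0.41851j ; Δ = 0.00058 - 0.00077j
  [+3]  conj(Y_{6,3})(Ω₁) = -0.33452 - 0.06983j ; Y_{6,3}(Ω₂) = 0.00379 + 0.25337j ; Δ = 0.01642 - 0.08502j
  [+4]  conj(Y_{6,4})(Ω₁) = 0.07065 - 0.06889j ; Y_{6,4}(Ω₂) = -0.04005 + 0.07268j ; Δ = 0.00218 + 0.00789j
  [+5]  conj(Y_{6,5})(Ω₁) = -0.06389 - 0.34989j ; Y_{6,5}(Ω₂) = -0.01529 + 0.00934j ; Δ = 0.00425 + 0.00475j
  [+6]  conj(Y_{6,6})(Ω₁) = 0.36502 + 0.15934j ; Y_{6,6}(Ω₂) = -0.00233 + 0.00007j ; Δ = -0.00086 - 0.00035j
Accumulated sum -0.21559 - 0.00000j; after 4π/(2l+1) scaling, -0.20840 - 0.00000j ⇒ P_6 = -0.208399

-0.208399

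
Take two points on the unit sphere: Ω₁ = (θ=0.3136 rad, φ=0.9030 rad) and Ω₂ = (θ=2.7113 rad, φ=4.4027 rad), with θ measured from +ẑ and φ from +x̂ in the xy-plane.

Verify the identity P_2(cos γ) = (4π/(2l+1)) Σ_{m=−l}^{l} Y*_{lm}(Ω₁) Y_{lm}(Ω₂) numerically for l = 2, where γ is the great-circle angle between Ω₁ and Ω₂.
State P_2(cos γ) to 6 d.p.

Summing Y*_{l m}(θ₁,φ₁)·Y_{l m}(θ₂,φ₂) over m ∈ [−2, 2]; prefactor 4π/(2·2+1) = 2.513274:
  m=-2: -0.008566+0.035747i × -0.054727-0.039019i = +0.001864-0.001622i  (running Σ = +0.001864-0.001622i)
  m=-1: +0.140383+0.177999i × +0.089260-0.278950i = +0.062183-0.023272i  (running Σ = +0.064047-0.024894i)
  m=0: +0.540742-0.000000i × +0.466146+0.000000i = +0.252065+0.000000i  (running Σ = +0.316112-0.024894i)
  m=1: -0.140383+0.177999i × -0.089260-0.278950i = +0.062183+0.023272i  (running Σ = +0.378295-0.001622i)
  m=2: -0.008566-0.035747i × -0.054727+0.039019i = +0.001864+0.001622i  (running Σ = +0.380159+0.000000i)
Σ over m = +0.380159+0.000000i; ×(4π/5) → +0.955444+0.000000i. Real part: 0.955444

0.955444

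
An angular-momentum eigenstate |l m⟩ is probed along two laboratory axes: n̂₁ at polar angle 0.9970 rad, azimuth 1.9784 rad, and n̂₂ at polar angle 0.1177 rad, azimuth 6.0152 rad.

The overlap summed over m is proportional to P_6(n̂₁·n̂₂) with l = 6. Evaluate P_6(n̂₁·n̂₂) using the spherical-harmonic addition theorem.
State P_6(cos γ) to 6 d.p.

0.331449

Expand P_6 via completeness: Σ_{m} conj(Y_{6,m}) at Ω₁ times Y_{6,m} at Ω₂ —
  m=-6: (0.130095, -0.108685) × (-0.000000, 0.000001) = (0.000000, 0.000000)  (running Σ = (0.000000, 0.000000))
  m=-5: (-0.338873, -0.170953) × (0.000008, 0.000036) = (0.000003, -0.000014)  (running Σ = (0.000003, -0.000014))
  m=-4: (-0.023703, 0.397116) × (0.000320, 0.000587) = (-0.000241, 0.000113)  (running Σ = (-0.000237, 0.000100))
  m=-3: (0.047501, -0.017231) × (0.005704, 0.005920) = (0.000373, 0.000183)  (running Σ = (0.000136, 0.000282))
  m=-2: (0.226631, 0.240561) × (0.059250, 0.035193) = (0.004962, 0.022229)  (running Σ = (0.005098, 0.022512))
  m=-1: (0.072559, -0.168044) × (0.347917, 0.095535) = (0.041298, -0.051533)  (running Σ = (0.046396, -0.029022))
  m=0: (0.286027, -0.000000) × (0.874372, 0.000000) = (0.250094, 0.000000)  (running Σ = (0.296490, -0.029022))
  m=1: (-0.072559, -0.168044) × (-0.347917, 0.095535) = (0.041298, 0.051533)  (running Σ = (0.337788, 0.022512))
  m=2: (0.226631, -0.240561) × (0.059250, -0.035193) = (0.004962, -0.022229)  (running Σ = (0.342750, 0.000282))
  m=3: (-0.047501, -0.017231) × (-0.005704, 0.005920) = (0.000373, -0.000183)  (running Σ = (0.343123, 0.000100))
  m=4: (-0.023703, -0.397116) × (0.000320, -0.000587) = (-0.000241, -0.000113)  (running Σ = (0.342883, -0.000014))
  m=5: (0.338873, -0.170953) × (-0.000008, 0.000036) = (0.000003, 0.000014)  (running Σ = (0.342886, 0.000000))
  m=6: (0.130095, 0.108685) × (-0.000000, -0.000001) = (0.000000, -0.000000)  (running Σ = (0.342886, -0.000000))
Total Σ_m = (0.342886, -0.000000). Multiply by 0.966644: (0.331449, -0.000000). P_6(cos γ) = 0.331449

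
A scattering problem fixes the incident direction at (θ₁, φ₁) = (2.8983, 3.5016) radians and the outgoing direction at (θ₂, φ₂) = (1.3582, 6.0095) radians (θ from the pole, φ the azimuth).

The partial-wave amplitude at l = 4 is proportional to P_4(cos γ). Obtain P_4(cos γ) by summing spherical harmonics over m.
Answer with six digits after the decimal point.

-0.102727

Addition theorem: P_4(cos γ) = (4π/9) Σ_m Y*_{lm}(Ω₁) Y_{lm}(Ω₂), m = −4…4:
  [-4]  conj(Y_{4,-4})(Ω₁) = 0.00019 + 0.00148j ; Y_{4,-4}(Ω₂) = 0.18515 + 0.35908j ; Δ = -0.00049 + 0.00034j
  [-3]  conj(Y_{4,-3})(Ω₁) = 0.00800 + 0.01498j ; Y_{4,-3}(Ω₂) = 0.16809 + 0.18052j ; Δ = -0.00136 + 0.00396j
  [-2]  conj(Y_{4,-2})(Ω₁) = 0.08164 + 0.07161j ; Y_{4,-2}(Ω₂) = -0.18787 - 0.11451j ; Δ = -0.00714 - 0.02280j
  [-1]  conj(Y_{4,-1})(Ω₁) = 0.37203 + 0.14003j ; Y_{4,-1}(Ω₂) = -0.25255 - 0.07090j ; Δ = -0.08403 - 0.06174j
  [+0]  conj(Y_{4,0})(Ω₁) = 0.61319 + 0.00000j ; Y_{4,0}(Ω₂) = 0.18341 + 0.00000j ; Δ = 0.11246 + 0.00000j
  [+1]  conj(Y_{4,1})(Ω₁) = -0.37203 + 0.14003j ; Y_{4,1}(Ω₂) = 0.25255 - 0.07090j ; Δ = -0.08403 + 0.06174j
  [+2]  conj(Y_{4,2})(Ω₁) = 0.08164 - 0.07161j ; Y_{4,2}(Ω₂) = -0.18787 + 0.11451j ; Δ = -0.00714 + 0.02280j
  [+3]  conj(Y_{4,3})(Ω₁) = -0.00800 + 0.01498j ; Y_{4,3}(Ω₂) = -0.16809 + 0.18052j ; Δ = -0.00136 - 0.00396j
  [+4]  conj(Y_{4,4})(Ω₁) = 0.00019 - 0.00148j ; Y_{4,4}(Ω₂) = 0.18515 - 0.35908j ; Δ = -0.00049 - 0.00034j
Total Σ_m = -0.07357 + 0.00000j. Multiply by 1.396263: -0.10273 + 0.00000j. P_4(cos γ) = -0.102727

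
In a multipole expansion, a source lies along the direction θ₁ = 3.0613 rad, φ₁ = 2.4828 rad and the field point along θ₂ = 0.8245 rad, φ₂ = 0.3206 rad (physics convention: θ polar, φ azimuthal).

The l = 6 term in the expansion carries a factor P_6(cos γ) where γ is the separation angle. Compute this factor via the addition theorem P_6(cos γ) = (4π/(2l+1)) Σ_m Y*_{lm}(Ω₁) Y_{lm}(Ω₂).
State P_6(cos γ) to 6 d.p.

Addition theorem: P_6(cos γ) = (4π/13) Σ_m Y*_{lm}(Ω₁) Y_{lm}(Ω₂), m = −6…6:
  m=-6: -0.00000 + 0.00000j × -0.02615 - 0.07101j = 0.00000 + 0.00000j  (running Σ = 0.00000 + 0.00000j)
  m=-5: -0.00001 + 0.00000j × -0.00780 - 0.24227j = 0.00000 + 0.00000j  (running Σ = 0.00000 + 0.00000j)
  m=-4: -0.00013 - 0.00007j × 0.12002 - 0.40457j = -0.00004 + 0.00004j  (running Σ = -0.00004 + 0.00004j)
  m=-3: -0.00105 - 0.00244j × 0.20729 - 0.29723j = -0.00094 - 0.00019j  (running Σ = -0.00099 - 0.00015j)
  m=-2: 0.00824 - 0.03183j × -0.04018 + 0.02999j = 0.00062 + 0.00153j  (running Σ = -0.00036 + 0.00138j)
  m=-1: 0.20236 - 0.15666j × -0.35409 + 0.11758j = -0.05323 + 0.07926j  (running Σ = -0.05360 + 0.08064j)
  m=0: 0.94939 + 0.00000j × -0.05754 + 0.00000j = -0.05463 + 0.00000j  (running Σ = -0.10823 + 0.08064j)
  m=1: -0.20236 - 0.15666j × 0.35409 + 0.11758j = -0.05323 - 0.07926j  (running Σ = -0.16146 + 0.00138j)
  m=2: 0.00824 + 0.03183j × -0.04018 - 0.02999j = 0.00062 - 0.00153j  (running Σ = -0.16083 - 0.00015j)
  m=3: 0.00105 - 0.00244j × -0.20729 - 0.29723j = -0.00094 + 0.00019j  (running Σ = -0.16178 + 0.00004j)
  m=4: -0.00013 + 0.00007j × 0.12002 + 0.40457j = -0.00004 - 0.00004j  (running Σ = -0.16182 + 0.00000j)
  m=5: 0.00001 + 0.00000j × 0.00780 - 0.24227j = 0.00000 - 0.00000j  (running Σ = -0.16182 + 0.00000j)
  m=6: -0.00000 - 0.00000j × -0.02615 + 0.07101j = 0.00000 - 0.00000j  (running Σ = -0.16182 - 0.00000j)
Σ over m = -0.16182 - 0.00000j; ×(4π/13) → -0.15642 - 0.00000j. Real part: -0.156424

-0.156424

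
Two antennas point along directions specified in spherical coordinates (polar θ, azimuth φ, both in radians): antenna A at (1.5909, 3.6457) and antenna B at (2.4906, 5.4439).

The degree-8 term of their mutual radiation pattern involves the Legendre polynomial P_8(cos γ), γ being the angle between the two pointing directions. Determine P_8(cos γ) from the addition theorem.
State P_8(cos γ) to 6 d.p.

0.141437

Expand P_8 via completeness: Σ_{m} conj(Y_{8,m}) at Ω₁ times Y_{8,m} at Ω₂ —
  m=-8: Y*=(-0.323387, -0.400288)  Y=(0.008514, 0.003916)  product (-0.001186, -0.004675)
  m=-7: Y*=(-0.038323, -0.015626)  Y=(-0.045167, 0.019534)  product (0.002036, -0.000043)
  m=-6: Y*=(0.371129, -0.043602)  Y=(0.050286, -0.150072)  product (0.012119, -0.057889)
  m=-5: Y*=(0.039761, -0.028449)  Y=(0.169288, 0.298456)  product (0.015222, 0.007051)
  m=-4: Y*=(-0.144166, 0.301805)  Y=(-0.471228, -0.103175)  product (0.099074, -0.127345)
  m=-3: Y*=(0.003066, 0.052370)  Y=(0.271583, -0.195422)  product (0.011067, 0.013624)
  m=-2: Y*=(-0.169679, -0.269097)  Y=(0.014581, -0.134771)  product (-0.038740, 0.018944)
  m=-1: Y*=(-0.047280, -0.026082)  Y=(0.273852, 0.305079)  product (-0.004991, -0.021567)
  m=+0: Y*=(0.313421, -0.000000)  Y=(0.006814, 0.000000)  product (0.002136, 0.000000)
  m=+1: Y*=(0.047280, -0.026082)  Y=(-0.273852, 0.305079)  product (-0.004991, 0.021567)
  m=+2: Y*=(-0.169679, 0.269097)  Y=(0.014581, 0.134771)  product (-0.038740, -0.018944)
  m=+3: Y*=(-0.003066, 0.052370)  Y=(-0.271583, -0.195422)  product (0.011067, -0.013624)
  m=+4: Y*=(-0.144166, -0.301805)  Y=(-0.471228, 0.103175)  product (0.099074, 0.127345)
  m=+5: Y*=(-0.039761, -0.028449)  Y=(-0.169288, 0.298456)  product (0.015222, -0.007051)
  m=+6: Y*=(0.371129, 0.043602)  Y=(0.050286, 0.150072)  product (0.012119, 0.057889)
  m=+7: Y*=(0.038323, -0.015626)  Y=(0.045167, 0.019534)  product (0.002036, 0.000043)
  m=+8: Y*=(-0.323387, 0.400288)  Y=(0.008514, -0.003916)  product (-0.001186, 0.004675)
Σ over m = (0.191338, 0.000000); ×(4π/17) → (0.141437, 0.000000). Real part: 0.141437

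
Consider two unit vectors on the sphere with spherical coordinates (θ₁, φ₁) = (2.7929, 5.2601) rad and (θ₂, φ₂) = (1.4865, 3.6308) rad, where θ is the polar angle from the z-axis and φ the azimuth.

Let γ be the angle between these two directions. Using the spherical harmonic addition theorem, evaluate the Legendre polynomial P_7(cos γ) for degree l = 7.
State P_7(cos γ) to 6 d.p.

0.197928

Summing Y*_{l m}(θ₁,φ₁)·Y_{l m}(θ₂,φ₂) over m ∈ [−7, 7]; prefactor 4π/(2·7+1) = 0.837758:
  m=-7: Y*=+0.000174-0.000209i  Y=+0.468360-0.136130i  product +0.000053-0.000122i
  m=-6: Y*=-0.002768-0.000403i  Y=-0.150932-0.031594i  product +0.000405+0.000148i
  m=-5: Y*=+0.007024+0.016474i  Y=-0.251222-0.209700i  product +0.001690-0.005612i
  m=-4: Y*=+0.046327-0.064885i  Y=+0.066693+0.164097i  product +0.013737+0.003275i
  m=-3: Y*=-0.247637-0.017945i  Y=-0.028626+0.276472i  product +0.012050-0.067951i
  m=-2: Y*=+0.230994+0.448754i  Y=+0.103903-0.154385i  product +0.093282+0.010965i
  m=-1: Y*=+0.269108-0.441190i  Y=+0.228531-0.121663i  product +0.007823-0.133566i
  m=+0: Y*=+0.115708-0.000000i  Y=-0.188586+0.000000i  product -0.021821+0.000000i
  m=+1: Y*=-0.269108-0.441190i  Y=-0.228531-0.121663i  product +0.007823+0.133566i
  m=+2: Y*=+0.230994-0.448754i  Y=+0.103903+0.154385i  product +0.093282-0.010965i
  m=+3: Y*=+0.247637-0.017945i  Y=+0.028626+0.276472i  product +0.012050+0.067951i
  m=+4: Y*=+0.046327+0.064885i  Y=+0.066693-0.164097i  product +0.013737-0.003275i
  m=+5: Y*=-0.007024+0.016474i  Y=+0.251222-0.209700i  product +0.001690+0.005612i
  m=+6: Y*=-0.002768+0.000403i  Y=-0.150932+0.031594i  product +0.000405-0.000148i
  m=+7: Y*=-0.000174-0.000209i  Y=-0.468360-0.136130i  product +0.000053+0.000122i
Total Σ_m = +0.236259-0.000000i. Multiply by 0.837758: +0.197928-0.000000i. P_7(cos γ) = 0.197928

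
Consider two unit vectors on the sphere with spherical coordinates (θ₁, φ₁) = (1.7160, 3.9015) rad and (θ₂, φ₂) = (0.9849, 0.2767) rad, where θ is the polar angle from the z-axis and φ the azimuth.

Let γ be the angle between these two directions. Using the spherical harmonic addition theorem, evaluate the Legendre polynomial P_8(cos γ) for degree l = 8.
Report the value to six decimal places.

-0.068096

Term-by-term m-sum for l=8 (normalisation 4π/17 = 0.739198):
  [-8]  conj(Y_{8,-8})(Ω₁) = 0.46379 - 0.09591j ; Y_{8,-8}(Ω₂) = -0.07178 - 0.09584j ; Δ = -0.04248 - 0.03757j
  [-7]  conj(Y_{8,-7})(Ω₁) = 0.15801 - 0.22754j ; Y_{8,-7}(Ω₂) = -0.11378 - 0.29678j ; Δ = -0.08551 - 0.02100j
  [-6]  conj(Y_{8,-6})(Ω₁) = 0.03692 + 0.23950j ; Y_{8,-6}(Ω₂) = -0.04033 - 0.44990j ; Δ = 0.10626 - 0.02627j
  [-5]  conj(Y_{8,-5})(Ω₁) = 0.23717 + 0.18329j ; Y_{8,-5}(Ω₂) = 0.05333 - 0.28142j ; Δ = 0.06423 - 0.05697j
  [-4]  conj(Y_{8,-4})(Ω₁) = -0.15618 + 0.01598j ; Y_{8,-4}(Ω₂) = -0.06371 + 0.12731j ; Δ = 0.00792 - 0.02090j
  [-3]  conj(Y_{8,-3})(Ω₁) = -0.19710 + 0.22981j ; Y_{8,-3}(Ω₂) = -0.24578 + 0.26880j ; Δ = -0.01333 - 0.10946j
  [-2]  conj(Y_{8,-2})(Ω₁) = -0.00596 - 0.11684j ; Y_{8,-2}(Ω₂) = -0.03639 + 0.02248j ; Δ = 0.00284 + 0.00412j
  [-1]  conj(Y_{8,-1})(Ω₁) = -0.21903 - 0.20814j ; Y_{8,-1}(Ω₂) = 0.32715 - 0.09291j ; Δ = -0.09100 - 0.04775j
  [+0]  conj(Y_{8,0})(Ω₁) = 0.10494 + 0.00000j ; Y_{8,0}(Ω₂) = 0.09538 + 0.00000j ; Δ = 0.01001 + 0.00000j
  [+1]  conj(Y_{8,1})(Ω₁) = 0.21903 - 0.20814j ; Y_{8,1}(Ω₂) = -0.32715 - 0.09291j ; Δ = -0.09100 + 0.04775j
  [+2]  conj(Y_{8,2})(Ω₁) = -0.00596 + 0.11684j ; Y_{8,2}(Ω₂) = -0.03639 - 0.02248j ; Δ = 0.00284 - 0.00412j
  [+3]  conj(Y_{8,3})(Ω₁) = 0.19710 + 0.22981j ; Y_{8,3}(Ω₂) = 0.24578 + 0.26880j ; Δ = -0.01333 + 0.10946j
  [+4]  conj(Y_{8,4})(Ω₁) = -0.15618 - 0.01598j ; Y_{8,4}(Ω₂) = -0.06371 - 0.12731j ; Δ = 0.00792 + 0.02090j
  [+5]  conj(Y_{8,5})(Ω₁) = -0.23717 + 0.18329j ; Y_{8,5}(Ω₂) = -0.05333 - 0.28142j ; Δ = 0.06423 + 0.05697j
  [+6]  conj(Y_{8,6})(Ω₁) = 0.03692 - 0.23950j ; Y_{8,6}(Ω₂) = -0.04033 + 0.44990j ; Δ = 0.10626 + 0.02627j
  [+7]  conj(Y_{8,7})(Ω₁) = -0.15801 - 0.22754j ; Y_{8,7}(Ω₂) = 0.11378 - 0.29678j ; Δ = -0.08551 + 0.02100j
  [+8]  conj(Y_{8,8})(Ω₁) = 0.46379 + 0.09591j ; Y_{8,8}(Ω₂) = -0.07178 + 0.09584j ; Δ = -0.04248 + 0.03757j
Σ over m = -0.09212 + 0.00000j; ×(4π/17) → -0.06810 + 0.00000j. Real part: -0.068096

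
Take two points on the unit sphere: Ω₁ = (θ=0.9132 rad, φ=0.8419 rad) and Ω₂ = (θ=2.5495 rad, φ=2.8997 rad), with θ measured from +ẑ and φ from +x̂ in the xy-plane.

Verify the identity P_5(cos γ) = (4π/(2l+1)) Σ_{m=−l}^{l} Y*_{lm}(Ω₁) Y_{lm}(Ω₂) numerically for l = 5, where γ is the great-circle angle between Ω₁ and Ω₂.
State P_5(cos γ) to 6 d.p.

Summing Y*_{l m}(θ₁,φ₁)·Y_{l m}(θ₂,φ₂) over m ∈ [−5, 5]; prefactor 4π/(2·5+1) = 1.142397:
  m=-5: (-0.069471, -0.126298) × (-0.008884, -0.023507) = (-0.002352, 0.002755)  (running Σ = (-0.002352, 0.002755))
  m=-4: (-0.343062, -0.078882) × (-0.067029, -0.097300) = (0.015320, 0.038667)  (running Σ = (0.012968, 0.041423))
  m=-3: (-0.330716, 0.234056) × (-0.233776, -0.207397) = (0.125856, 0.013873)  (running Σ = (0.138824, 0.055296))
  m=-2: (-0.008836, 0.077857) × (-0.413180, -0.217098) = (0.020553, -0.030251)  (running Σ = (0.159377, 0.025045))
  m=-1: (-0.219371, -0.245675) × (-0.228396, -0.056351) = (0.036260, 0.068473)  (running Σ = (0.195637, 0.093518))
  m=0: (-0.168577, -0.000000) × (0.323203, 0.000000) = (-0.054485, -0.000000)  (running Σ = (0.141152, 0.093518))
  m=1: (0.219371, -0.245675) × (0.228396, -0.056351) = (0.036260, -0.068473)  (running Σ = (0.177412, 0.025045))
  m=2: (-0.008836, -0.077857) × (-0.413180, 0.217098) = (0.020553, 0.030251)  (running Σ = (0.197965, 0.055296))
  m=3: (0.330716, 0.234056) × (0.233776, -0.207397) = (0.125856, -0.013873)  (running Σ = (0.323821, 0.041423))
  m=4: (-0.343062, 0.078882) × (-0.067029, 0.097300) = (0.015320, -0.038667)  (running Σ = (0.339141, 0.002755))
  m=5: (0.069471, -0.126298) × (0.008884, -0.023507) = (-0.002352, -0.002755)  (running Σ = (0.336789, 0.000000))
Total Σ_m = (0.336789, 0.000000). Multiply by 1.142397: (0.384747, 0.000000). P_5(cos γ) = 0.384747

0.384747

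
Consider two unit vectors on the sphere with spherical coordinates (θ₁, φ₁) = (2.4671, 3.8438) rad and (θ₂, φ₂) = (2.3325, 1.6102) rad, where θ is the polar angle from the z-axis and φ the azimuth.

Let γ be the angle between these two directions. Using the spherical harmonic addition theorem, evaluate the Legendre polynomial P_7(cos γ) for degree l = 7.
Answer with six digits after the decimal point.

-0.271198

Expand P_7 via completeness: Σ_{m} conj(Y_{7,m}) at Ω₁ times Y_{7,m} at Ω₂ —
  term(m=-7) = (-0.000960, 0.000070)   from Y*(Ω₁)=(-0.003736, 0.018143), Y(Ω₂)=(0.014154, 0.050005)
  term(m=-6) = (0.010787, 0.011919)   from Y*(Ω₁)=(0.041493, 0.076107), Y(Ω₂)=(0.180291, -0.043437)
  term(m=-5) = (0.015669, -0.089969)   from Y*(Ω₁)=(0.225238, 0.087218), Y(Ω₂)=(-0.074011, -0.370780)
  term(m=-4) = (-0.168102, 0.089745)   from Y*(Ω₁)=(0.406211, -0.140393), Y(Ω₂)=(-0.437883, 0.069594)
  term(m=-3) = (0.065989, 0.029280)   from Y*(Ω₁)=(0.219426, -0.369548), Y(Ω₂)=(0.019810, 0.166804)
  term(m=-2) = (0.003596, 0.014371)   from Y*(Ω₁)=(-0.008763, -0.052178), Y(Ω₂)=(-0.279123, 0.022043)
  term(m=-1) = (-0.071317, 0.091361)   from Y*(Ω₁)=(0.288221, 0.243855), Y(Ω₂)=(0.012093, 0.306749)
  term(m=+0) = (-0.035042, 0.000000)   from Y*(Ω₁)=(0.178147, -0.000000), Y(Ω₂)=(-0.196700, 0.000000)
  term(m=+1) = (-0.071317, -0.091361)   from Y*(Ω₁)=(-0.288221, 0.243855), Y(Ω₂)=(-0.012093, 0.306749)
  term(m=+2) = (0.003596, -0.014371)   from Y*(Ω₁)=(-0.008763, 0.052178), Y(Ω₂)=(-0.279123, -0.022043)
  term(m=+3) = (0.065989, -0.029280)   from Y*(Ω₁)=(-0.219426, -0.369548), Y(Ω₂)=(-0.019810, 0.166804)
  term(m=+4) = (-0.168102, -0.089745)   from Y*(Ω₁)=(0.406211, 0.140393), Y(Ω₂)=(-0.437883, -0.069594)
  term(m=+5) = (0.015669, 0.089969)   from Y*(Ω₁)=(-0.225238, 0.087218), Y(Ω₂)=(0.074011, -0.370780)
  term(m=+6) = (0.010787, -0.011919)   from Y*(Ω₁)=(0.041493, -0.076107), Y(Ω₂)=(0.180291, 0.043437)
  term(m=+7) = (-0.000960, -0.000070)   from Y*(Ω₁)=(0.003736, 0.018143), Y(Ω₂)=(-0.014154, 0.050005)
Σ over m = (-0.323719, 0.000000); ×(4π/15) → (-0.271198, 0.000000). Real part: -0.271198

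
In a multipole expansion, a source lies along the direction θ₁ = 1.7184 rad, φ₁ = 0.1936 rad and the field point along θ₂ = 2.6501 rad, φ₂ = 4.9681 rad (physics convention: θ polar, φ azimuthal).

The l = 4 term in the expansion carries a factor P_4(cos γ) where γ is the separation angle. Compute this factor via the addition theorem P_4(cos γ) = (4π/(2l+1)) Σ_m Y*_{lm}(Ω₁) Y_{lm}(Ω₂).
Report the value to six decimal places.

0.283401

Term-by-term m-sum for l=4 (normalisation 4π/9 = 1.396263):
  [-4]  conj(Y_{4,-4})(Ω₁) = +0.302804+0.296216i ; Y_{4,-4}(Ω₂) = +0.011436-0.018739i ; Δ = +0.009014-0.002287i
  [-3]  conj(Y_{4,-3})(Ω₁) = -0.148930-0.097745i ; Y_{4,-3}(Ω₂) = +0.080510+0.083506i ; Δ = -0.003828-0.020306i
  [-2]  conj(Y_{4,-2})(Ω₁) = -0.257175-0.104872i ; Y_{4,-2}(Ω₂) = -0.288546+0.161940i ; Δ = +0.091190-0.011386i
  [-1]  conj(Y_{4,-1})(Ω₁) = +0.192377+0.037717i ; Y_{4,-1}(Ω₂) = -0.121527-0.464846i ; Δ = -0.005847-0.094009i
  [+0]  conj(Y_{4,0})(Ω₁) = +0.250447-0.000000i ; Y_{4,0}(Ω₂) = +0.087497+0.000000i ; Δ = +0.021913+0.000000i
  [+1]  conj(Y_{4,1})(Ω₁) = -0.192377+0.037717i ; Y_{4,1}(Ω₂) = +0.121527-0.464846i ; Δ = -0.005847+0.094009i
  [+2]  conj(Y_{4,2})(Ω₁) = -0.257175+0.104872i ; Y_{4,2}(Ω₂) = -0.288546-0.161940i ; Δ = +0.091190+0.011386i
  [+3]  conj(Y_{4,3})(Ω₁) = +0.148930-0.097745i ; Y_{4,3}(Ω₂) = -0.080510+0.083506i ; Δ = -0.003828+0.020306i
  [+4]  conj(Y_{4,4})(Ω₁) = +0.302804-0.296216i ; Y_{4,4}(Ω₂) = +0.011436+0.018739i ; Δ = +0.009014+0.002287i
Accumulated sum +0.202971+0.000000i; after 4π/(2l+1) scaling, +0.283401+0.000000i ⇒ P_4 = 0.283401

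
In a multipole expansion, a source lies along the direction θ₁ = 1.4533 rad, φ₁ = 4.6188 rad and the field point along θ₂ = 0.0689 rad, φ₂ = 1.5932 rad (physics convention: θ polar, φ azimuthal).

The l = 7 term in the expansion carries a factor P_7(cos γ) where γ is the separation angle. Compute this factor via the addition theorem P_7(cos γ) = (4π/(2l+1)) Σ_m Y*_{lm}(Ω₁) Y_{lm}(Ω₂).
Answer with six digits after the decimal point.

Term-by-term m-sum for l=7 (normalisation 4π/15 = 0.837758):
  term(m=-7) = -0.00000 + 0.00000j   from Y*(Ω₁)=0.29025 + 0.37777j, Y(Ω₂)=0.00000 + 0.00000j
  term(m=-6) = 0.00000 - 0.00000j   from Y*(Ω₁)=-0.17810 + 0.11204j, Y(Ω₂)=-0.00000 + 0.00000j
  term(m=-5) = 0.00000 - 0.00000j   from Y*(Ω₁)=0.13132 + 0.25983j, Y(Ω₂)=-0.00000 - 0.00001j
  term(m=-4) = -0.00003 + 0.00002j   from Y*(Ω₁)=-0.21974 + 0.08633j, Y(Ω₂)=0.00016 - 0.00001j
  term(m=-3) = -0.00062 + 0.00022j   from Y*(Ω₁)=0.06366 + 0.22073j, Y(Ω₂)=0.00019 + 0.00284j
  term(m=-2) = 0.00830 - 0.00196j   from Y*(Ω₁)=-0.24021 + 0.04549j, Y(Ω₂)=-0.03486 + 0.00156j
  term(m=-1) = 0.05558 - 0.00648j   from Y*(Ω₁)=0.01919 + 0.20445j, Y(Ω₂)=-0.00610 - 0.27244j
  term(m=+0) = -0.25176 + 0.00000j   from Y*(Ω₁)=-0.24655 + 0.00000j, Y(Ω₂)=1.02112 + 0.00000j
  term(m=+1) = 0.05558 + 0.00648j   from Y*(Ω₁)=-0.01919 + 0.20445j, Y(Ω₂)=0.00610 - 0.27244j
  term(m=+2) = 0.00830 + 0.00196j   from Y*(Ω₁)=-0.24021 - 0.04549j, Y(Ω₂)=-0.03486 - 0.00156j
  term(m=+3) = -0.00062 - 0.00022j   from Y*(Ω₁)=-0.06366 + 0.22073j, Y(Ω₂)=-0.00019 + 0.00284j
  term(m=+4) = -0.00003 - 0.00002j   from Y*(Ω₁)=-0.21974 - 0.08633j, Y(Ω₂)=0.00016 + 0.00001j
  term(m=+5) = 0.00000 + 0.00000j   from Y*(Ω₁)=-0.13132 + 0.25983j, Y(Ω₂)=0.00000 - 0.00001j
  term(m=+6) = 0.00000 + 0.00000j   from Y*(Ω₁)=-0.17810 - 0.11204j, Y(Ω₂)=-0.00000 - 0.00000j
  term(m=+7) = -0.00000 - 0.00000j   from Y*(Ω₁)=-0.29025 + 0.37777j, Y(Ω₂)=-0.00000 + 0.00000j
Accumulated sum -0.12528 + 0.00000j; after 4π/(2l+1) scaling, -0.10496 + 0.00000j ⇒ P_7 = -0.104958

-0.104958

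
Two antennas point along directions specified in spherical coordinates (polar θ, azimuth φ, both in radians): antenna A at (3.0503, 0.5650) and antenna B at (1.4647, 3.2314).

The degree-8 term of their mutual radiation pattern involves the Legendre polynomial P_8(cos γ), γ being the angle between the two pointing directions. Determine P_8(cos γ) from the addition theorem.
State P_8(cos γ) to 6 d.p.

-0.006288

Addition theorem: P_8(cos γ) = (4π/17) Σ_m Y*_{lm}(Ω₁) Y_{lm}(Ω₂), m = −8…8:
  [-8]  conj(Y_{8,-8})(Ω₁) = -0.00000 - 0.00000j ; Y_{8,-8}(Ω₂) = 0.37091 - 0.32430j ; Δ = -0.00000 - 0.00000j
  [-7]  conj(Y_{8,-7})(Ω₁) = 0.00000 + 0.00000j ; Y_{8,-7}(Ω₂) = -0.16976 + 0.12342j ; Δ = -0.00000 - 0.00000j
  [-6]  conj(Y_{8,-6})(Ω₁) = -0.00000 - 0.00000j ; Y_{8,-6}(Ω₂) = -0.25979 + 0.15532j ; Δ = 0.00000 - 0.00000j
  [-5]  conj(Y_{8,-5})(Ω₁) = 0.00006 - 0.00002j ; Y_{8,-5}(Ω₂) = 0.21357 - 0.10291j ; Δ = 0.00001 - 0.00001j
  [-4]  conj(Y_{8,-4})(Ω₁) = -0.00058 + 0.00071j ; Y_{8,-4}(Ω₂) = 0.22189 - 0.08332j ; Δ = -0.00007 + 0.00021j
  [-3]  conj(Y_{8,-3})(Ω₁) = 0.00127 - 0.01018j ; Y_{8,-3}(Ω₂) = -0.23787 + 0.06568j ; Δ = 0.00037 + 0.00251j
  [-2]  conj(Y_{8,-2})(Ω₁) = 0.03495 + 0.07409j ; Y_{8,-2}(Ω₂) = -0.20325 + 0.03690j ; Δ = -0.00984 - 0.01377j
  [-1]  conj(Y_{8,-1})(Ω₁) = -0.35289 - 0.22371j ; Y_{8,-1}(Ω₂) = 0.24912 - 0.02243j ; Δ = -0.09293 - 0.04782j
  [+0]  conj(Y_{8,0})(Ω₁) = 0.99500 + 0.00000j ; Y_{8,0}(Ω₂) = 0.19741 + 0.00000j ; Δ = 0.19642 + 0.00000j
  [+1]  conj(Y_{8,1})(Ω₁) = 0.35289 - 0.22371j ; Y_{8,1}(Ω₂) = -0.24912 - 0.02243j ; Δ = -0.09293 + 0.04782j
  [+2]  conj(Y_{8,2})(Ω₁) = 0.03495 - 0.07409j ; Y_{8,2}(Ω₂) = -0.20325 - 0.03690j ; Δ = -0.00984 + 0.01377j
  [+3]  conj(Y_{8,3})(Ω₁) = -0.00127 - 0.01018j ; Y_{8,3}(Ω₂) = 0.23787 + 0.06568j ; Δ = 0.00037 - 0.00251j
  [+4]  conj(Y_{8,4})(Ω₁) = -0.00058 - 0.00071j ; Y_{8,4}(Ω₂) = 0.22189 + 0.08332j ; Δ = -0.00007 - 0.00021j
  [+5]  conj(Y_{8,5})(Ω₁) = -0.00006 - 0.00002j ; Y_{8,5}(Ω₂) = -0.21357 - 0.10291j ; Δ = 0.00001 + 0.00001j
  [+6]  conj(Y_{8,6})(Ω₁) = -0.00000 + 0.00000j ; Y_{8,6}(Ω₂) = -0.25979 - 0.15532j ; Δ = 0.00000 + 0.00000j
  [+7]  conj(Y_{8,7})(Ω₁) = -0.00000 + 0.00000j ; Y_{8,7}(Ω₂) = 0.16976 + 0.12342j ; Δ = -0.00000 + 0.00000j
  [+8]  conj(Y_{8,8})(Ω₁) = -0.00000 + 0.00000j ; Y_{8,8}(Ω₂) = 0.37091 + 0.32430j ; Δ = -0.00000 + 0.00000j
Accumulated sum -0.00851 + 0.00000j; after 4π/(2l+1) scaling, -0.00629 + 0.00000j ⇒ P_8 = -0.006288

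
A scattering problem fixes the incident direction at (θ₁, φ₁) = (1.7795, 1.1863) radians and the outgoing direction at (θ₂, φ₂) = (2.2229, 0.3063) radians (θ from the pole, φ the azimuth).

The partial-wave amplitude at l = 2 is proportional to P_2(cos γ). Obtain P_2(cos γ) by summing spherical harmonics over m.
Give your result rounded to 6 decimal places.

0.078761

Expand P_2 via completeness: Σ_{m} conj(Y_{2,m}) at Ω₁ times Y_{2,m} at Ω₂ —
  [-2]  conj(Y_{2,-2})(Ω₁) = -0.26566 + 0.25709j ; Y_{2,-2}(Ω₂) = 0.19964 - 0.14031j ; Δ = -0.01697 + 0.08860j
  [-1]  conj(Y_{2,-1})(Ω₁) = -0.05874 - 0.14516j ; Y_{2,-1}(Ω₂) = -0.35529 + 0.11236j ; Δ = 0.03718 + 0.04497j
  [+0]  conj(Y_{2,0})(Ω₁) = -0.27477 + 0.00000j ; Y_{2,0}(Ω₂) = 0.03306 + 0.00000j ; Δ = -0.00909 + 0.00000j
  [+1]  conj(Y_{2,1})(Ω₁) = 0.05874 - 0.14516j ; Y_{2,1}(Ω₂) = 0.35529 + 0.11236j ; Δ = 0.03718 - 0.04497j
  [+2]  conj(Y_{2,2})(Ω₁) = -0.26566 - 0.25709j ; Y_{2,2}(Ω₂) = 0.19964 + 0.14031j ; Δ = -0.01697 - 0.08860j
Accumulated sum 0.03134 + 0.00000j; after 4π/(2l+1) scaling, 0.07876 + 0.00000j ⇒ P_2 = 0.078761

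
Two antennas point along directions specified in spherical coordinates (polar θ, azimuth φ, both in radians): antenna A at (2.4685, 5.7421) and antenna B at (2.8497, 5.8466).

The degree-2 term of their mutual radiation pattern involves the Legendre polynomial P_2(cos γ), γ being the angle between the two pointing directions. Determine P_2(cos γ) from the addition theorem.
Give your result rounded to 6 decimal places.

0.789662

Expand P_2 via completeness: Σ_{m} conj(Y_{2,m}) at Ω₁ times Y_{2,m} at Ω₂ —
  [-2]  conj(Y_{2,-2})(Ω₁) = +0.070468-0.132553i ; Y_{2,-2}(Ω₂) = +0.020548+0.024514i ; Δ = +0.004697-0.000996i
  [-1]  conj(Y_{2,-1})(Ω₁) = -0.322778+0.193959i ; Y_{2,-1}(Ω₂) = -0.192938-0.090028i ; Δ = +0.079738-0.008363i
  [+0]  conj(Y_{2,0})(Ω₁) = +0.263065-0.000000i ; Y_{2,0}(Ω₂) = +0.552431+0.000000i ; Δ = +0.145325+0.000000i
  [+1]  conj(Y_{2,1})(Ω₁) = +0.322778+0.193959i ; Y_{2,1}(Ω₂) = +0.192938-0.090028i ; Δ = +0.079738+0.008363i
  [+2]  conj(Y_{2,2})(Ω₁) = +0.070468+0.132553i ; Y_{2,2}(Ω₂) = +0.020548-0.024514i ; Δ = +0.004697+0.000996i
Σ over m = +0.314196+0.000000i; ×(4π/5) → +0.789662+0.000000i. Real part: 0.789662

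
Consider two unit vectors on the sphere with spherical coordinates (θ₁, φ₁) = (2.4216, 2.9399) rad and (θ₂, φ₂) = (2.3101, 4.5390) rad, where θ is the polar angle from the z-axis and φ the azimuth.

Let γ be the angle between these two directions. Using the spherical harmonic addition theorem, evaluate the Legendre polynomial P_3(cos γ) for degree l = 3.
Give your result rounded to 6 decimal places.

Term-by-term m-sum for l=3 (normalisation 4π/7 = 1.795196):
  term(m=-3) = +0.001708+0.020063i   from Y*(Ω₁)=-0.098376+0.068038i, Y(Ω₂)=+0.083670-0.146077i
  term(m=-2) = -0.125401+0.007106i   from Y*(Ω₁)=-0.307247+0.131130i, Y(Ω₂)=+0.353607+0.127787i
  term(m=-1) = -0.003340-0.117960i   from Y*(Ω₁)=-0.381250+0.077955i, Y(Ω₂)=-0.052318+0.298707i
  term(m=+0) = +0.008957+0.000000i   from Y*(Ω₁)=+0.048790-0.000000i, Y(Ω₂)=+0.183585+0.000000i
  term(m=+1) = -0.003340+0.117960i   from Y*(Ω₁)=+0.381250+0.077955i, Y(Ω₂)=+0.052318+0.298707i
  term(m=+2) = -0.125401-0.007106i   from Y*(Ω₁)=-0.307247-0.131130i, Y(Ω₂)=+0.353607-0.127787i
  term(m=+3) = +0.001708-0.020063i   from Y*(Ω₁)=+0.098376+0.068038i, Y(Ω₂)=-0.083670-0.146077i
Σ over m = -0.245109-0.000000i; ×(4π/7) → -0.440019-0.000000i. Real part: -0.440019

-0.440019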